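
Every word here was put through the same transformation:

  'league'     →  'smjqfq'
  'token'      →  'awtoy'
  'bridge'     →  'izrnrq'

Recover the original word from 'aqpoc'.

Letter i (0-indexed) is shifted by i+7, so successive shifts are 7, 8, 9, ….
Decoding aqpoc: a−7=t, q−8=i, p−9=g, o−10=e, c−11=r.

tiger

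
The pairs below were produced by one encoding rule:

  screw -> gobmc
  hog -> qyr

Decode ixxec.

sunny

The output letters match the input read backwards, each shifted +10: screw reversed is wercs. Two steps: reverse the string, then apply a Caesar shift of +10.
Undoing it on ixxec: shift back: i−10=y, x−10=n, x−10=n, e−10=u, c−10=s → ynnus; then reverse → sunny.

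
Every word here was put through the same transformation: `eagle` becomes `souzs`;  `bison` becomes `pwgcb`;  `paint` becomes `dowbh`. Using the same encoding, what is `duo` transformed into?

Compare letters: e→s is +14, a→o is +14, g→u is +14 — a constant shift. It's a constant shift of +14 (ROT14).
On duo: d+14=r, u+14=i, o+14=c.

ric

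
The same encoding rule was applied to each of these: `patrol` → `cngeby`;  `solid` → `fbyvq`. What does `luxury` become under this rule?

Compare letters: p→c is +13, a→n is +13, t→g is +13 — a constant shift. Each letter is shifted forward by 13 in the alphabet (a Caesar shift of +13).
For luxury: l+13=y, u+13=h, x+13=k, u+13=h, r+13=e, y+13=l.

yhkhel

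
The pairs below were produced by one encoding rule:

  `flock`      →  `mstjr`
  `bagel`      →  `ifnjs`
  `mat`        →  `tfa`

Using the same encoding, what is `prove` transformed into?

Two shifts are in play — +5 for a/e/i/o/u, +7 for every other letter.
For prove: p(cons)+7=w, r(cons)+7=y, o(vowel)+5=t, v(cons)+7=c, e(vowel)+5=j.

wytcj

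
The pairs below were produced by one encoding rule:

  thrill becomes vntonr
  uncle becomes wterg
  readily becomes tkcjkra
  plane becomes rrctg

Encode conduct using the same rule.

Shifts by position in thrill: pos 0: t→v (+2), pos 1: h→n (+6), pos 2: r→t (+2), pos 3: i→o (+6) — repeating every 2. The shifts repeat in a cycle of length 2: positions 0,1,… shift by +2, +6, then the pattern repeats.
On conduct: c+2=e, o+6=u, n+2=p, d+6=j, u+2=w, c+6=i, t+2=v.

eupjwiv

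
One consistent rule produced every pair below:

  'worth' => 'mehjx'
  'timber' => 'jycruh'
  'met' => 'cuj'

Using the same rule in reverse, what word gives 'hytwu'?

Compare letters: w→m is +16, o→e is +16, r→h is +16 — a constant shift. Every letter moves 16 places later in the alphabet, wrapping around z→a.
Undoing it on hytwu: h−16=r, y−16=i, t−16=d, w−16=g, u−16=e.

ridge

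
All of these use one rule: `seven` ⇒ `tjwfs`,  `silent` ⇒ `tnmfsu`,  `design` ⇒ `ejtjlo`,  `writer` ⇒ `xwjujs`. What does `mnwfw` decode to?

liver

Shifts by position in seven: pos 0: s→t (+1), pos 1: e→j (+5), pos 2: v→w (+1), pos 3: e→f (+1), pos 4: n→s (+5) — repeating every 3. The shifts repeat in a cycle of length 3: positions 0,1,… shift by +1, +5, +1, then the pattern repeats.
Undoing it on mnwfw: m−1=l, n−5=i, w−1=v, f−1=e, w−5=r.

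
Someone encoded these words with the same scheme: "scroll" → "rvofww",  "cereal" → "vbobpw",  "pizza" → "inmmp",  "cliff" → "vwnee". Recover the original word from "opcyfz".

s(18)→r(17) and c(2)→v(21) fit y≡3x+15 (mod 26); the inverse of 3 mod 26 is 9. Each letter's alphabet position (a=0..z=25) is mapped through 3·x+15 mod 26 — an affine cipher.
Reversing it on opcyfz: o(14)→9·(14−15)≡17=r; p(15)→9·(15−15)≡0=a; c(2)→9·(2−15)≡13=n; y(24)→9·(24−15)≡3=d; f(5)→9·(5−15)≡14=o; z(25)→9·(25−15)≡12=m (all mod 26).

random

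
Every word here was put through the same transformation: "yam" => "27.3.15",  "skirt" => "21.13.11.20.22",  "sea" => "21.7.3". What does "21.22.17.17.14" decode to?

stool

Letters become their 1-based position plus 2 (so a→3, b→4, …).
Decoding 21.22.17.17.14: 21→(21−2)÷1=19=s, 22→(22−2)÷1=20=t, 17→(17−2)÷1=15=o, 17→(17−2)÷1=15=o, 14→(14−2)÷1=12=l.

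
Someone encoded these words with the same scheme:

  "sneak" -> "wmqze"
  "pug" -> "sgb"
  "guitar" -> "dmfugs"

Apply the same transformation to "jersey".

The output letters match the input read backwards, each shifted +12: sneak reversed is kaens. Two steps: reverse the string, then apply a Caesar shift of +12.
For jersey: reverse → yesrej; then shift: y+12=k, e+12=q, s+12=e, r+12=d, e+12=q, j+12=v.

kqedqv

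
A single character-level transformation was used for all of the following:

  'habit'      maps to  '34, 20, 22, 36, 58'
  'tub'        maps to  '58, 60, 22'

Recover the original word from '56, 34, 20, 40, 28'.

h(#8)→34 and a(#1)→20: differences scale by 2, so n = 2·pos + 18. Each letter becomes 2×(its alphabet position, a=1..z=26) + 18.
Decoding 56, 34, 20, 40, 28: 56→(56−18)÷2=19=s, 34→(34−18)÷2=8=h, 20→(20−18)÷2=1=a, 40→(40−18)÷2=11=k, 28→(28−18)÷2=5=e.

shake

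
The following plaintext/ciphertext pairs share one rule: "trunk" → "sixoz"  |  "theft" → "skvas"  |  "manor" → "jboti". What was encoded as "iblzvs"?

racket

t(19)→s(18) and r(17)→i(8) fit y≡5x+1 (mod 26); the inverse of 5 mod 26 is 21. Treating letters as 0–25, the rule is x ↦ 5x + 1 (mod 26).
Undoing it on iblzvs: i(8)→21·(8−1)≡17=r; b(1)→21·(1−1)≡0=a; l(11)→21·(11−1)≡2=c; z(25)→21·(25−1)≡10=k; v(21)→21·(21−1)≡4=e; s(18)→21·(18−1)≡19=t (all mod 26).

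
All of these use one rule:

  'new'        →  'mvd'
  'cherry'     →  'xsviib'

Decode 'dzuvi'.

wafer

Each pair mirrors across the alphabet (n↔m, e↔v, w↔d): positions sum to 25. This is the alphabet-reversal cipher (Atbash): a becomes z, b becomes y, etc.
Undoing it on dzuvi: d↔w, z↔a, u↔f, v↔e, i↔r.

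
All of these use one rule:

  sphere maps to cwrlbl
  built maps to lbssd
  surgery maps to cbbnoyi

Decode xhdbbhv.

A repeating key of period 2 is used — shifts +10, +7 over and over.
Decoding xhdbbhv: x−10=n, h−7=a, d−10=t, b−7=u, b−10=r, h−7=a, v−10=l.

natural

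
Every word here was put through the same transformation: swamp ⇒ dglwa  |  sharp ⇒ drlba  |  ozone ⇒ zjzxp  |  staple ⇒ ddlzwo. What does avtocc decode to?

pliers

Shifts by position in swamp: pos 0: s→d (+11), pos 1: w→g (+10), pos 2: a→l (+11), pos 3: m→w (+10) — repeating every 2. It's a Vigenère-style cipher with numeric key [11,10]: position i shifts by key[i mod 2].
Undoing it on avtocc: a−11=p, v−10=l, t−11=i, o−10=e, c−11=r, c−10=s.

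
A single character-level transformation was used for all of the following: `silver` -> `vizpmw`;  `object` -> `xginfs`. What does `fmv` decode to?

The output letters match the input read backwards, each shifted +4: silver reversed is revlis. Two steps: reverse the string, then apply a Caesar shift of +4.
Decoding fmv: shift back: f−4=b, m−4=i, v−4=r → bir; then reverse → rib.

rib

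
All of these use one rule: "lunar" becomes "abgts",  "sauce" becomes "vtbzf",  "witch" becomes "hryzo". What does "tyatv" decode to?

l(11)→a(0) and u(20)→b(1) fit y≡3x+19 (mod 26); the inverse of 3 mod 26 is 9. This is an affine cipher: with a=0,…,z=25, each position x becomes (3x+19) mod 26.
Undoing it on tyatv: t(19)→9·(19−19)≡0=a; y(24)→9·(24−19)≡19=t; a(0)→9·(0−19)≡11=l; t(19)→9·(19−19)≡0=a; v(21)→9·(21−19)≡18=s (all mod 26).

atlas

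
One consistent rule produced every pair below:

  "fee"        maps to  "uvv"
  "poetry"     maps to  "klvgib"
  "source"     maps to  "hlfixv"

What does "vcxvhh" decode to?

excess

Letters are reflected about the middle of the alphabet (position → 25−position): Atbash.
Undoing it on vcxvhh: v↔e, c↔x, x↔c, v↔e, h↔s, h↔s.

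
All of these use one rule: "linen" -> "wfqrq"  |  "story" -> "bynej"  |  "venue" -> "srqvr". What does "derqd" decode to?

arena

Each letter's alphabet position (a=0..z=25) is mapped through 23·x+3 mod 26 — an affine cipher.
Undoing it on derqd: d(3)→17·(3−3)≡0=a; e(4)→17·(4−3)≡17=r; r(17)→17·(17−3)≡4=e; q(16)→17·(16−3)≡13=n; d(3)→17·(3−3)≡0=a (all mod 26).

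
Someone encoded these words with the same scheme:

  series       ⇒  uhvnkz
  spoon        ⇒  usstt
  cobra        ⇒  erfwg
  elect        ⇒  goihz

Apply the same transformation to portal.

rrvygs

In series: s→u is +2, e→h is +3, r→v is +4, i→n is +5 — the shift increases by 1 each position. Each letter shifts forward by (position + 2), i.e. 2, 3, 4, … — the shift grows by one for each successive letter.
On portal: p+2=r, o+3=r, r+4=v, t+5=y, a+6=g, l+7=s.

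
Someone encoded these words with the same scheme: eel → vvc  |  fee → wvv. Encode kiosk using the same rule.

Each letter is shifted forward by 17 in the alphabet (a Caesar shift of +17).
Applying it to kiosk: k+17=b, i+17=z, o+17=f, s+17=j, k+17=b.

bzfjb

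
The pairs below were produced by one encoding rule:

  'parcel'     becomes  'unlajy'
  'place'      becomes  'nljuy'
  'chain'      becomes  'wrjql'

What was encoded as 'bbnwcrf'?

witness

The output letters match the input read backwards, each shifted +9: parcel reversed is lecrap. Read the word backwards and shift each letter +9.
Decoding bbnwcrf: shift back: b−9=s, b−9=s, n−9=e, w−9=n, c−9=t, r−9=i, f−9=w → ssentiw; then reverse → witness.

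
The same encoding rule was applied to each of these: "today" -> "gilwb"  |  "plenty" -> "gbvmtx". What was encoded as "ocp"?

hug

The output letters match the input read backwards, each shifted +8: today reversed is yadot. Two steps: reverse the string, then apply a Caesar shift of +8.
Decoding ocp: shift back: o−8=g, c−8=u, p−8=h → guh; then reverse → hug.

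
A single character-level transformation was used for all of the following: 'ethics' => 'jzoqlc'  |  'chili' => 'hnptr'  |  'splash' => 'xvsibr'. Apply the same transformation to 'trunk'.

yxbvt

In ethics: e→j is +5, t→z is +6, h→o is +7, i→q is +8 — the shift increases by 1 each position. Letter i (0-indexed) is shifted by i+5, so successive shifts are 5, 6, 7, ….
On trunk: t+5=y, r+6=x, u+7=b, n+8=v, k+9=t.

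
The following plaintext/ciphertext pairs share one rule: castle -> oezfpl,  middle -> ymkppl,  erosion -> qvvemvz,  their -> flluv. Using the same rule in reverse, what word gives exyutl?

stripe

Shifts by position in castle: pos 0: c→o (+12), pos 1: a→e (+4), pos 2: s→z (+7), pos 3: t→f (+12), pos 4: l→p (+4), pos 5: e→l (+7) — repeating every 3. The shifts repeat in a cycle of length 3: positions 0,1,… shift by +12, +4, +7, then the pattern repeats.
Decoding exyutl: e−12=s, x−4=t, y−7=r, u−12=i, t−4=p, l−7=e.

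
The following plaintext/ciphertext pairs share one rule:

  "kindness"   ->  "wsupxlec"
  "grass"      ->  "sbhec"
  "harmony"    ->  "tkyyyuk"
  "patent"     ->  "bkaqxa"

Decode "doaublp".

retired

It's a Vigenère-style cipher with numeric key [12,10,7]: position i shifts by key[i mod 3].
Decoding doaublp: d−12=r, o−10=e, a−7=t, u−12=i, b−10=r, l−7=e, p−12=d.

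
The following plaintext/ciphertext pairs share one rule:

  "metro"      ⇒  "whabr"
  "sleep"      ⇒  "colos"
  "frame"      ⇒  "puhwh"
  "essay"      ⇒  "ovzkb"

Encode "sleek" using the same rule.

colon

Shifts by position in metro: pos 0: m→w (+10), pos 1: e→h (+3), pos 2: t→a (+7), pos 3: r→b (+10), pos 4: o→r (+3) — repeating every 3. A repeating key of period 3 is used — shifts +10, +3, +7 over and over.
Applying it to sleek: s+10=c, l+3=o, e+7=l, e+10=o, k+3=n.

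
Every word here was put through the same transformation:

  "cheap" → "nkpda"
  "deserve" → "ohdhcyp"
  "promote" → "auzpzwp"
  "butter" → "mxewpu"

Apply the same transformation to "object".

Shifts by position in cheap: pos 0: c→n (+11), pos 1: h→k (+3), pos 2: e→p (+11), pos 3: a→d (+3) — repeating every 2. The shifts repeat in a cycle of length 2: positions 0,1,… shift by +11, +3, then the pattern repeats.
On object: o+11=z, b+3=e, j+11=u, e+3=h, c+11=n, t+3=w.

zeuhnw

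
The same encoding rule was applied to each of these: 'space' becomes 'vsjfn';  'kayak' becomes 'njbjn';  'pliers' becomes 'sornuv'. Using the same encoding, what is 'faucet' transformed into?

The shift depends on letter class: consonant s→v is +3, but vowel a→j is +9. Vowels shift forward by 9 and consonants shift forward by 3.
Applying it to faucet: f(cons)+3=i, a(vowel)+9=j, u(vowel)+9=d, c(cons)+3=f, e(vowel)+9=n, t(cons)+3=w.

ijdfnw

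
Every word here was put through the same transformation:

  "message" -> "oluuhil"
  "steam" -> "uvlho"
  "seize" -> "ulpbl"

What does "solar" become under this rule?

uvnht

The shift depends on letter class: consonant m→o is +2, but vowel e→l is +7. The rule splits by letter class: vowels +7, consonants +2.
Applying it to solar: s(cons)+2=u, o(vowel)+7=v, l(cons)+2=n, a(vowel)+7=h, r(cons)+2=t.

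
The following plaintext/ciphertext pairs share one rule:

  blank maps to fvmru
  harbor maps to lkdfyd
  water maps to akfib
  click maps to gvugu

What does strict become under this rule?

wddmmf

Shifts by position in blank: pos 0: b→f (+4), pos 1: l→v (+10), pos 2: a→m (+12), pos 3: n→r (+4), pos 4: k→u (+10) — repeating every 3. The shifts repeat in a cycle of length 3: positions 0,1,… shift by +4, +10, +12, then the pattern repeats.
For strict: s+4=w, t+10=d, r+12=d, i+4=m, c+10=m, t+12=f.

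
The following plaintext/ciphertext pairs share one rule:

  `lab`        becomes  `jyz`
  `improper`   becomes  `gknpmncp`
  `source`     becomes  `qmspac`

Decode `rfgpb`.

Compare letters: l→j is +24, a→y is +24, b→z is +24 — a constant shift. Every letter moves 24 places later in the alphabet, wrapping around z→a.
Undoing it on rfgpb: r−24=t, f−24=h, g−24=i, p−24=r, b−24=d.

third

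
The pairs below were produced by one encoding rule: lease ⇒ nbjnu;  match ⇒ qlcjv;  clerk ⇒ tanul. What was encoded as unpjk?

The output letters match the input read backwards, each shifted +9: lease reversed is esael. The word is reversed, then every letter is shifted forward by 9.
Decoding unpjk: shift back: u−9=l, n−9=e, p−9=g, j−9=a, k−9=b → legab; then reverse → bagel.

bagel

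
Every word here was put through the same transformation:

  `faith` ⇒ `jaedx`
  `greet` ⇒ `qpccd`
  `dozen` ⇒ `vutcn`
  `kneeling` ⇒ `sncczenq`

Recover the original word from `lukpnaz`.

journal

Treating letters as 0–25, the rule is x ↦ 7x + 0 (mod 26).
Reversing it on lukpnaz: l(11)→15·(11−0)≡9=j; u(20)→15·(20−0)≡14=o; k(10)→15·(10−0)≡20=u; p(15)→15·(15−0)≡17=r; n(13)→15·(13−0)≡13=n; a(0)→15·(0−0)≡0=a; z(25)→15·(25−0)≡11=l (all mod 26).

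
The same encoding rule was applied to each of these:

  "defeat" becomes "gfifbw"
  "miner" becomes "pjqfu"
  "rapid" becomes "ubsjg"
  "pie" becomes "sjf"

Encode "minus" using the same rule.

The rule splits by letter class: vowels +1, consonants +3.
Applying it to minus: m(cons)+3=p, i(vowel)+1=j, n(cons)+3=q, u(vowel)+1=v, s(cons)+3=v.

pjqvv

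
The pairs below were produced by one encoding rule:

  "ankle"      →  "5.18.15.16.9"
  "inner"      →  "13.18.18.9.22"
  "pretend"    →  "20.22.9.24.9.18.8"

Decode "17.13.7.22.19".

micro

a is letter #1 and maps to 5: an offset of 4. The number is (letter's place in the alphabet, a=1) + 4.
Undoing it on 17.13.7.22.19: 17→(17−4)÷1=13=m, 13→(13−4)÷1=9=i, 7→(7−4)÷1=3=c, 22→(22−4)÷1=18=r, 19→(19−4)÷1=15=o.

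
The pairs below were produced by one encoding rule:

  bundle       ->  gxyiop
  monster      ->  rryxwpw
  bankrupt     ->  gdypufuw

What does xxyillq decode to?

Shifts by position in bundle: pos 0: b→g (+5), pos 1: u→x (+3), pos 2: n→y (+11), pos 3: d→i (+5), pos 4: l→o (+3), pos 5: e→p (+11) — repeating every 3. The shifts repeat in a cycle of length 3: positions 0,1,… shift by +5, +3, +11, then the pattern repeats.
Reversing it on xxyillq: x−5=s, x−3=u, y−11=n, i−5=d, l−3=i, l−11=a, q−5=l.

sundial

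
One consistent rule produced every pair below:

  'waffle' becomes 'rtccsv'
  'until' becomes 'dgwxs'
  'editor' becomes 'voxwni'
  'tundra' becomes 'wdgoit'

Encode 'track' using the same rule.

Each letter's alphabet position (a=0..z=25) is mapped through 7·x+19 mod 26 — an affine cipher.
For track: t(19)→7·19+19≡22=w; r(17)→7·17+19≡8=i; a(0)→7·0+19≡19=t; c(2)→7·2+19≡7=h; k(10)→7·10+19≡11=l (all mod 26).

withl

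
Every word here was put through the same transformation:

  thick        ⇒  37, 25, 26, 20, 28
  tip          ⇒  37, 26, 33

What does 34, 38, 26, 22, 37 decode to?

quiet

t is letter #20 and maps to 37: an offset of 17. The number is (letter's place in the alphabet, a=1) + 17.
Undoing it on 34, 38, 26, 22, 37: 34→(34−17)÷1=17=q, 38→(38−17)÷1=21=u, 26→(26−17)÷1=9=i, 22→(22−17)÷1=5=e, 37→(37−17)÷1=20=t.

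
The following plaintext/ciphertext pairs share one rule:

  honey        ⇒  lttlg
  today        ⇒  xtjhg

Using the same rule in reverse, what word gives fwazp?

brush

In honey: h→l is +4, o→t is +5, n→t is +6, e→l is +7 — the shift increases by 1 each position. Each letter shifts forward by (position + 4), i.e. 4, 5, 6, … — the shift grows by one for each successive letter.
Decoding fwazp: f−4=b, w−5=r, a−6=u, z−7=s, p−8=h.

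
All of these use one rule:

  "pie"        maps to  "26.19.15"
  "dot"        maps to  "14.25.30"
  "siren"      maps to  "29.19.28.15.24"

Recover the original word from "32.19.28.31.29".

virus

p is letter #16 and maps to 26: an offset of 10. Each letter is replaced by its alphabet position (a=1..z=26) + 10.
Reversing it on 32.19.28.31.29: 32→(32−10)÷1=22=v, 19→(19−10)÷1=9=i, 28→(28−10)÷1=18=r, 31→(31−10)÷1=21=u, 29→(29−10)÷1=19=s.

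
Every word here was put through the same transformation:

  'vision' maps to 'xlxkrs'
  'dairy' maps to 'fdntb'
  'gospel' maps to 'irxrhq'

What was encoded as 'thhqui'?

record

The shifts repeat in a cycle of length 3: positions 0,1,… shift by +2, +3, +5, then the pattern repeats.
Reversing it on thhqui: t−2=r, h−3=e, h−5=c, q−2=o, u−3=r, i−5=d.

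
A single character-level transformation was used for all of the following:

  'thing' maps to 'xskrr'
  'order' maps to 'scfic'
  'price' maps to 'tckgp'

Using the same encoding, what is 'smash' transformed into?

Shifts by position in thing: pos 0: t→x (+4), pos 1: h→s (+11), pos 2: i→k (+2), pos 3: n→r (+4), pos 4: g→r (+11) — repeating every 3. A repeating key of period 3 is used — shifts +4, +11, +2 over and over.
Applying it to smash: s+4=w, m+11=x, a+2=c, s+4=w, h+11=s.

wxcws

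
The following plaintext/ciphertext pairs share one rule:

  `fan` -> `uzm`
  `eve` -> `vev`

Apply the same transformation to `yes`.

bvh

Each pair mirrors across the alphabet (f↔u, a↔z, n↔m): positions sum to 25. This is the alphabet-reversal cipher (Atbash): a becomes z, b becomes y, etc.
On yes: y↔b, e↔v, s↔h.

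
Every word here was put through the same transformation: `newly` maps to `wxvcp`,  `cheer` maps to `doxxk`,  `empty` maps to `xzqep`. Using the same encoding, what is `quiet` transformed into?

n(13)→w(22) and e(4)→x(23) fit y≡23x+9 (mod 26); the inverse of 23 mod 26 is 17. Each letter's alphabet position (a=0..z=25) is mapped through 23·x+9 mod 26 — an affine cipher.
On quiet: q(16)→23·16+9≡13=n; u(20)→23·20+9≡1=b; i(8)→23·8+9≡11=l; e(4)→23·4+9≡23=x; t(19)→23·19+9≡4=e (all mod 26).

nblxe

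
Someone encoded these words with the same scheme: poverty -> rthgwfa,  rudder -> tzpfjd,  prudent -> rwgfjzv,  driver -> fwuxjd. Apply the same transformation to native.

pffkaq

Shifts by position in poverty: pos 0: p→r (+2), pos 1: o→t (+5), pos 2: v→h (+12), pos 3: e→g (+2), pos 4: r→w (+5), pos 5: t→f (+12) — repeating every 3. The shifts repeat in a cycle of length 3: positions 0,1,… shift by +2, +5, +12, then the pattern repeats.
On native: n+2=p, a+5=f, t+12=f, i+2=k, v+5=a, e+12=q.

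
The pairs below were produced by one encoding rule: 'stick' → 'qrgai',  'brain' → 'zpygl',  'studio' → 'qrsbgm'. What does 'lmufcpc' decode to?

Compare letters: s→q is +24, t→r is +24, i→g is +24 — a constant shift. This is a Caesar cipher with shift 24.
Undoing it on lmufcpc: l−24=n, m−24=o, u−24=w, f−24=h, c−24=e, p−24=r, c−24=e.

nowhere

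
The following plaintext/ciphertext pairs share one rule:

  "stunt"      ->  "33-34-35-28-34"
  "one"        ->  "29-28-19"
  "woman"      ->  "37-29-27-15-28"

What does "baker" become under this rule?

s is letter #19 and maps to 33: an offset of 14. Each letter is replaced by its alphabet position (a=1..z=26) + 14.
Applying it to baker: b=2→16, a=1→15, k=11→25, e=5→19, r=18→32.

16-15-25-19-32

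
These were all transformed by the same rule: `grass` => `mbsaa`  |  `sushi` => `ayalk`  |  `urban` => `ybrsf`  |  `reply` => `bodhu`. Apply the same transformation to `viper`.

g(6)→m(12) and r(17)→b(1) fit y≡25x+18 (mod 26); the inverse of 25 mod 26 is 25. Each letter's alphabet position (a=0..z=25) is mapped through 25·x+18 mod 26 — an affine cipher.
On viper: v(21)→25·21+18≡23=x; i(8)→25·8+18≡10=k; p(15)→25·15+18≡3=d; e(4)→25·4+18≡14=o; r(17)→25·17+18≡1=b (all mod 26).

xkdob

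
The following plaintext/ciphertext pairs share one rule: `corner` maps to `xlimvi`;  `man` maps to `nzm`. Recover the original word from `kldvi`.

power

Each pair mirrors across the alphabet (c↔x, o↔l, r↔i): positions sum to 25. This is the alphabet-reversal cipher (Atbash): a becomes z, b becomes y, etc.
Decoding kldvi: k↔p, l↔o, d↔w, v↔e, i↔r.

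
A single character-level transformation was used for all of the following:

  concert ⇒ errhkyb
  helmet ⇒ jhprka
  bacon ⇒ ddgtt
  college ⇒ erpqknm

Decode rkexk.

phase

Each letter shifts forward by (position + 2), i.e. 2, 3, 4, … — the shift grows by one for each successive letter.
Undoing it on rkexk: r−2=p, k−3=h, e−4=a, x−5=s, k−6=e.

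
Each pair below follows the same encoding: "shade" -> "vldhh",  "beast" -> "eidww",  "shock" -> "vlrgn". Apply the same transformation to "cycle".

Shifts by position in shade: pos 0: s→v (+3), pos 1: h→l (+4), pos 2: a→d (+3), pos 3: d→h (+4) — repeating every 2. It's a Vigenère-style cipher with numeric key [3,4]: position i shifts by key[i mod 2].
Applying it to cycle: c+3=f, y+4=c, c+3=f, l+4=p, e+3=h.

fcfph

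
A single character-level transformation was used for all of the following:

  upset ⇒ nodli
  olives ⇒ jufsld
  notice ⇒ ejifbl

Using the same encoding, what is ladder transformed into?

Each letter's alphabet position (a=0..z=25) is mapped through 5·x+17 mod 26 — an affine cipher.
For ladder: l(11)→5·11+17≡20=u; a(0)→5·0+17≡17=r; d(3)→5·3+17≡6=g; d(3)→5·3+17≡6=g; e(4)→5·4+17≡11=l; r(17)→5·17+17≡24=y (all mod 26).

urggly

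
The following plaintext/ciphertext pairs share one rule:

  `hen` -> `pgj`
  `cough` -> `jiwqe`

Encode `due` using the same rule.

gwf

Two steps: reverse the string, then apply a Caesar shift of +2.
Applying it to due: reverse → eud; then shift: e+2=g, u+2=w, d+2=f.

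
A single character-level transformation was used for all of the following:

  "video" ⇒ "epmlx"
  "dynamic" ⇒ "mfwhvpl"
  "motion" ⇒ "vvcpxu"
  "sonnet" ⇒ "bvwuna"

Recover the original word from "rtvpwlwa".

imminent

Shifts by position in video: pos 0: v→e (+9), pos 1: i→p (+7), pos 2: d→m (+9), pos 3: e→l (+7) — repeating every 2. It's a Vigenère-style cipher with numeric key [9,7]: position i shifts by key[i mod 2].
Decoding rtvpwlwa: r−9=i, t−7=m, v−9=m, p−7=i, w−9=n, l−7=e, w−9=n, a−7=t.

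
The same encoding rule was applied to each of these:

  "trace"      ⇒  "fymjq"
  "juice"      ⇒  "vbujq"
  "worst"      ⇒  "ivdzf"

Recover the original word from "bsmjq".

A repeating key of period 2 is used — shifts +12, +7 over and over.
Undoing it on bsmjq: b−12=p, s−7=l, m−12=a, j−7=c, q−12=e.

place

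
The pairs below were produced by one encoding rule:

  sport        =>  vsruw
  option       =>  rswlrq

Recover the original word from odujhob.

This is a Caesar cipher with shift 3.
Decoding odujhob: o−3=l, d−3=a, u−3=r, j−3=g, h−3=e, o−3=l, b−3=y.

largely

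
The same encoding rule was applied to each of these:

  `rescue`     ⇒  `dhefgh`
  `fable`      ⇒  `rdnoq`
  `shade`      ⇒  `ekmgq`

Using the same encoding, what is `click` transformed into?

Shifts by position in rescue: pos 0: r→d (+12), pos 1: e→h (+3), pos 2: s→e (+12), pos 3: c→f (+3) — repeating every 2. It's a Vigenère-style cipher with numeric key [12,3]: position i shifts by key[i mod 2].
For click: c+12=o, l+3=o, i+12=u, c+3=f, k+12=w.

ooufw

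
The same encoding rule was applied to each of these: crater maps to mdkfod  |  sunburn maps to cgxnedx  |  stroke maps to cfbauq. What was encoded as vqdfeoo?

lettuce

Shifts by position in crater: pos 0: c→m (+10), pos 1: r→d (+12), pos 2: a→k (+10), pos 3: t→f (+12) — repeating every 2. It's a Vigenère-style cipher with numeric key [10,12]: position i shifts by key[i mod 2].
Reversing it on vqdfeoo: v−10=l, q−12=e, d−10=t, f−12=t, e−10=u, o−12=c, o−10=e.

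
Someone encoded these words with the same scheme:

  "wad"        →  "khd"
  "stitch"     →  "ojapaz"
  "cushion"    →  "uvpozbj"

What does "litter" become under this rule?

Read the word backwards and shift each letter +7.
For litter: reverse → rettil; then shift: r+7=y, e+7=l, t+7=a, t+7=a, i+7=p, l+7=s.

ylaaps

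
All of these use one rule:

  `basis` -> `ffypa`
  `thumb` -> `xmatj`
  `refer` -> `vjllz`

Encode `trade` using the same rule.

Letter i (0-indexed) is shifted by i+4, so successive shifts are 4, 5, 6, ….
For trade: t+4=x, r+5=w, a+6=g, d+7=k, e+8=m.

xwgkm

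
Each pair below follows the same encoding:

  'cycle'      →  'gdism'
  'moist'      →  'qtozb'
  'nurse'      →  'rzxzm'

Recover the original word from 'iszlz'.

enter

In cycle: c→g is +4, y→d is +5, c→i is +6, l→s is +7 — the shift increases by 1 each position. Each letter shifts forward by (position + 4), i.e. 4, 5, 6, … — the shift grows by one for each successive letter.
Decoding iszlz: i−4=e, s−5=n, z−6=t, l−7=e, z−8=r.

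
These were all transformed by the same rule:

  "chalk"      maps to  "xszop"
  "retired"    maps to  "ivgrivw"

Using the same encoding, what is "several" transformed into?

hvevizo

Letters are reflected about the middle of the alphabet (position → 25−position): Atbash.
For several: s↔h, e↔v, v↔e, e↔v, r↔i, a↔z, l↔o.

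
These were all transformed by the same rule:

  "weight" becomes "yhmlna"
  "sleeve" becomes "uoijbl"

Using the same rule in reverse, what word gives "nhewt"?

In weight: w→y is +2, e→h is +3, i→m is +4, g→l is +5 — the shift increases by 1 each position. The shift increases by 1 at each position, starting from +2: 2, 3, 4, ….
Decoding nhewt: n−2=l, h−3=e, e−4=a, w−5=r, t−6=n.

learn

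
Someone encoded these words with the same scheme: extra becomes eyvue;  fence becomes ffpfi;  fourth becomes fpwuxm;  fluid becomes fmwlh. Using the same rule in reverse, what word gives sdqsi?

In extra: e→e is +0, x→y is +1, t→v is +2, r→u is +3 — the shift increases by 1 each position. Letter i (0-indexed) is shifted by i+0, so successive shifts are 0, 1, 2, ….
Reversing it on sdqsi: s−0=s, d−1=c, q−2=o, s−3=p, i−4=e.

scope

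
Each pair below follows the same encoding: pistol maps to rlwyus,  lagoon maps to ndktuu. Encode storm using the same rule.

The shift increases by 1 at each position, starting from +2: 2, 3, 4, ….
Applying it to storm: s+2=u, t+3=w, o+4=s, r+5=w, m+6=s.

uwsws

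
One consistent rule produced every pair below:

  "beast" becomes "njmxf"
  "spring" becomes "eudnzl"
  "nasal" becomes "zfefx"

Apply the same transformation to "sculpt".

ehgqby

It's a Vigenère-style cipher with numeric key [12,5]: position i shifts by key[i mod 2].
Applying it to sculpt: s+12=e, c+5=h, u+12=g, l+5=q, p+12=b, t+5=y.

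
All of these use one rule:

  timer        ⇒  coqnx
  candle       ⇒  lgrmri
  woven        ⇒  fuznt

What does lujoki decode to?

coffee

It's a Vigenère-style cipher with numeric key [9,6,4]: position i shifts by key[i mod 3].
Undoing it on lujoki: l−9=c, u−6=o, j−4=f, o−9=f, k−6=e, i−4=e.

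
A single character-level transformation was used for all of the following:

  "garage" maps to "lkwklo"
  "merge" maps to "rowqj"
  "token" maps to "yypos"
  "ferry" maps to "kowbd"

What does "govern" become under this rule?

Shifts by position in garage: pos 0: g→l (+5), pos 1: a→k (+10), pos 2: r→w (+5), pos 3: a→k (+10) — repeating every 2. The shifts repeat in a cycle of length 2: positions 0,1,… shift by +5, +10, then the pattern repeats.
On govern: g+5=l, o+10=y, v+5=a, e+10=o, r+5=w, n+10=x.

lyaowx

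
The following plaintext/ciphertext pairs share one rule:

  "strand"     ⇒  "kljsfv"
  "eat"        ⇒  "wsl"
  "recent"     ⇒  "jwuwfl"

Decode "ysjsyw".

garage

Compare letters: s→k is +18, t→l is +18, r→j is +18 — a constant shift. It's a constant shift of +18 (ROT18).
Undoing it on ysjsyw: y−18=g, s−18=a, j−18=r, s−18=a, y−18=g, w−18=e.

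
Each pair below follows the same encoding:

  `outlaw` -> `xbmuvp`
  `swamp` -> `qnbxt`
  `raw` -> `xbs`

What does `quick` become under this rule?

ldjvr

The word is reversed, then every letter is shifted forward by 1.
Applying it to quick: reverse → kciuq; then shift: k+1=l, c+1=d, i+1=j, u+1=v, q+1=r.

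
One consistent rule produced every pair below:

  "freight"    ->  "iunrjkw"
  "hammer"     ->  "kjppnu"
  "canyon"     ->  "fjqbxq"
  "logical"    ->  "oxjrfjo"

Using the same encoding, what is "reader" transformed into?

unjgnu

The shift depends on letter class: consonant f→i is +3, but vowel e→n is +9. Two shifts are in play — +9 for a/e/i/o/u, +3 for every other letter.
On reader: r(cons)+3=u, e(vowel)+9=n, a(vowel)+9=j, d(cons)+3=g, e(vowel)+9=n, r(cons)+3=u.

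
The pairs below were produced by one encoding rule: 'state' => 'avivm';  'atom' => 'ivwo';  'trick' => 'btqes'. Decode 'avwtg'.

story

Shifts by position in state: pos 0: s→a (+8), pos 1: t→v (+2), pos 2: a→i (+8), pos 3: t→v (+2) — repeating every 2. It's a Vigenère-style cipher with numeric key [8,2]: position i shifts by key[i mod 2].
Decoding avwtg: a−8=s, v−2=t, w−8=o, t−2=r, g−8=y.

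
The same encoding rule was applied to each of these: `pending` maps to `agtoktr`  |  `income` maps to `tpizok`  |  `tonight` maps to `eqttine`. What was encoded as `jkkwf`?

yield

Shifts by position in pending: pos 0: p→a (+11), pos 1: e→g (+2), pos 2: n→t (+6), pos 3: d→o (+11), pos 4: i→k (+2), pos 5: n→t (+6) — repeating every 3. A repeating key of period 3 is used — shifts +11, +2, +6 over and over.
Reversing it on jkkwf: j−11=y, k−2=i, k−6=e, w−11=l, f−2=d.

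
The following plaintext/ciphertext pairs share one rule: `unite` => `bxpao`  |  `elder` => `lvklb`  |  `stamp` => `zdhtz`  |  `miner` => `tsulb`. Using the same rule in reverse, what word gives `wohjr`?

Shifts by position in unite: pos 0: u→b (+7), pos 1: n→x (+10), pos 2: i→p (+7), pos 3: t→a (+7), pos 4: e→o (+10) — repeating every 3. A repeating key of period 3 is used — shifts +7, +10, +7 over and over.
Reversing it on wohjr: w−7=p, o−10=e, h−7=a, j−7=c, r−10=h.

peach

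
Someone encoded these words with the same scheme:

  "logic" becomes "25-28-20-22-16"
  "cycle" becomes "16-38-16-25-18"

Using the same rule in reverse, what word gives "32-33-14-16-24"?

stack

Letters become their 1-based position plus 13 (so a→14, b→15, …).
Reversing it on 32-33-14-16-24: 32→(32−13)÷1=19=s, 33→(33−13)÷1=20=t, 14→(14−13)÷1=1=a, 16→(16−13)÷1=3=c, 24→(24−13)÷1=11=k.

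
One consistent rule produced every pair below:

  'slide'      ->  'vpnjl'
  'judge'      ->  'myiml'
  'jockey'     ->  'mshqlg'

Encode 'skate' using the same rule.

In slide: s→v is +3, l→p is +4, i→n is +5, d→j is +6 — the shift increases by 1 each position. Letter i (0-indexed) is shifted by i+3, so successive shifts are 3, 4, 5, ….
On skate: s+3=v, k+4=o, a+5=f, t+6=z, e+7=l.

vofzl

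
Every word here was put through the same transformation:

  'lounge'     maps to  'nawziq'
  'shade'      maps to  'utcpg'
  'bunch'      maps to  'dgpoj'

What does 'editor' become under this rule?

gpkfqd

Shifts by position in lounge: pos 0: l→n (+2), pos 1: o→a (+12), pos 2: u→w (+2), pos 3: n→z (+12) — repeating every 2. The shifts repeat in a cycle of length 2: positions 0,1,… shift by +2, +12, then the pattern repeats.
Applying it to editor: e+2=g, d+12=p, i+2=k, t+12=f, o+2=q, r+12=d.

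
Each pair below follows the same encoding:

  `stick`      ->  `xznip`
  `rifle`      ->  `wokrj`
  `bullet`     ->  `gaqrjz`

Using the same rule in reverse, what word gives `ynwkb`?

threw

Shifts by position in stick: pos 0: s→x (+5), pos 1: t→z (+6), pos 2: i→n (+5), pos 3: c→i (+6) — repeating every 2. The shifts repeat in a cycle of length 2: positions 0,1,… shift by +5, +6, then the pattern repeats.
Undoing it on ynwkb: y−5=t, n−6=h, w−5=r, k−6=e, b−5=w.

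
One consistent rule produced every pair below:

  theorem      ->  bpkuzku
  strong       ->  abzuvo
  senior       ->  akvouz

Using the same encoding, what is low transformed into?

tue

The shift depends on letter class: consonant t→b is +8, but vowel e→k is +6. Vowels shift forward by 6 and consonants shift forward by 8.
On low: l(cons)+8=t, o(vowel)+6=u, w(cons)+8=e.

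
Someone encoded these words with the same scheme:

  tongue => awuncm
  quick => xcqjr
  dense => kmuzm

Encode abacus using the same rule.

The shift depends on letter class: consonant t→a is +7, but vowel o→w is +8. Two shifts are in play — +8 for a/e/i/o/u, +7 for every other letter.
On abacus: a(vowel)+8=i, b(cons)+7=i, a(vowel)+8=i, c(cons)+7=j, u(vowel)+8=c, s(cons)+7=z.

iiijcz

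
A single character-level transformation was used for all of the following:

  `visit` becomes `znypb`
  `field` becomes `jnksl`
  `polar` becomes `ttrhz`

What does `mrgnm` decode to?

image

In visit: v→z is +4, i→n is +5, s→y is +6, i→p is +7 — the shift increases by 1 each position. Each letter shifts forward by (position + 4), i.e. 4, 5, 6, … — the shift grows by one for each successive letter.
Reversing it on mrgnm: m−4=i, r−5=m, g−6=a, n−7=g, m−8=e.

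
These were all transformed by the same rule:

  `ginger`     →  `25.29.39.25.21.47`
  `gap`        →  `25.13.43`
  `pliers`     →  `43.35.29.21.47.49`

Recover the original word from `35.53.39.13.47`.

g(#7)→25 and i(#9)→29: differences scale by 2, so n = 2·pos + 11. With a=1..z=26, the number is 2·pos + 11.
Decoding 35.53.39.13.47: 35→(35−11)÷2=12=l, 53→(53−11)÷2=21=u, 39→(39−11)÷2=14=n, 13→(13−11)÷2=1=a, 47→(47−11)÷2=18=r.

lunar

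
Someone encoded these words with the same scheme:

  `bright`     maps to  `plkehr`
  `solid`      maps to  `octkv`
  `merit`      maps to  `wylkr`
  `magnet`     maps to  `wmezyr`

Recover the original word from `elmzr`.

b(1)→p(15) and r(17)→l(11) fit y≡3x+12 (mod 26); the inverse of 3 mod 26 is 9. Each letter's alphabet position (a=0..z=25) is mapped through 3·x+12 mod 26 — an affine cipher.
Reversing it on elmzr: e(4)→9·(4−12)≡6=g; l(11)→9·(11−12)≡17=r; m(12)→9·(12−12)≡0=a; z(25)→9·(25−12)≡13=n; r(17)→9·(17−12)≡19=t (all mod 26).

grant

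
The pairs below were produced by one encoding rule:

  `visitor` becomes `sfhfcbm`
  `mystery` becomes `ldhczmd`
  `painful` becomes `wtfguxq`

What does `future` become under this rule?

uxcxmz

Treating letters as 0–25, the rule is x ↦ 21x + 19 (mod 26).
On future: f(5)→21·5+19≡20=u; u(20)→21·20+19≡23=x; t(19)→21·19+19≡2=c; u(20)→21·20+19≡23=x; r(17)→21·17+19≡12=m; e(4)→21·4+19≡25=z (all mod 26).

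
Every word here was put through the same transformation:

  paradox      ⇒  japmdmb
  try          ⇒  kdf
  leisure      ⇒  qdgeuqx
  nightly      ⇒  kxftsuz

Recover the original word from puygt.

humid

The output letters match the input read backwards, each shifted +12: paradox reversed is xodarap. Two steps: reverse the string, then apply a Caesar shift of +12.
Undoing it on puygt: shift back: p−12=d, u−12=i, y−12=m, g−12=u, t−12=h → dimuh; then reverse → humid.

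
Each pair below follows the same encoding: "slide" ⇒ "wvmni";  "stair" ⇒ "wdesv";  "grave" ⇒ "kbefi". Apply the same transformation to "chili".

grmvm

The shifts repeat in a cycle of length 2: positions 0,1,… shift by +4, +10, then the pattern repeats.
On chili: c+4=g, h+10=r, i+4=m, l+10=v, i+4=m.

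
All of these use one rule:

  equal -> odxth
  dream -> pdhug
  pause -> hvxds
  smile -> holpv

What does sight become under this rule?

wkjlv

Read the word backwards and shift each letter +3.
Applying it to sight: reverse → thgis; then shift: t+3=w, h+3=k, g+3=j, i+3=l, s+3=v.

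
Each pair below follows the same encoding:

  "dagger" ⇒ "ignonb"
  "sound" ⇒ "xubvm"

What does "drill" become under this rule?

ixptu

In dagger: d→i is +5, a→g is +6, g→n is +7, g→o is +8 — the shift increases by 1 each position. Each letter shifts forward by (position + 5), i.e. 5, 6, 7, … — the shift grows by one for each successive letter.
Applying it to drill: d+5=i, r+6=x, i+7=p, l+8=t, l+9=u.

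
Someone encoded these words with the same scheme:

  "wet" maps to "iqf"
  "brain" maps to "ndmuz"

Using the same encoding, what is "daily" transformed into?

pmuxk

Compare letters: w→i is +12, e→q is +12, t→f is +12 — a constant shift. Every letter moves 12 places later in the alphabet, wrapping around z→a.
For daily: d+12=p, a+12=m, i+12=u, l+12=x, y+12=k.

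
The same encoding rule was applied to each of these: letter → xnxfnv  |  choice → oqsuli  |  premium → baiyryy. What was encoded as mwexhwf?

Shifts by position in letter: pos 0: l→x (+12), pos 1: e→n (+9), pos 2: t→x (+4), pos 3: t→f (+12), pos 4: e→n (+9), pos 5: r→v (+4) — repeating every 3. The shifts repeat in a cycle of length 3: positions 0,1,… shift by +12, +9, +4, then the pattern repeats.
Undoing it on mwexhwf: m−12=a, w−9=n, e−4=a, x−12=l, h−9=y, w−4=s, f−12=t.

analyst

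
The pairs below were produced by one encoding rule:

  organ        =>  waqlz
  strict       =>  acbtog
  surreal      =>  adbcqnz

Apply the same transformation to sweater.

Each letter shifts forward by (position + 8), i.e. 8, 9, 10, … — the shift grows by one for each successive letter.
On sweater: s+8=a, w+9=f, e+10=o, a+11=l, t+12=f, e+13=r, r+14=f.

afolfrf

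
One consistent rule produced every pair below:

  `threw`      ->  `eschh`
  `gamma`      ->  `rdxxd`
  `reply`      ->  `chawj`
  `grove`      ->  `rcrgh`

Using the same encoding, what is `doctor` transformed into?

ornerc

The shift depends on letter class: consonant t→e is +11, but vowel e→h is +3. Two shifts are in play — +3 for a/e/i/o/u, +11 for every other letter.
Applying it to doctor: d(cons)+11=o, o(vowel)+3=r, c(cons)+11=n, t(cons)+11=e, o(vowel)+3=r, r(cons)+11=c.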